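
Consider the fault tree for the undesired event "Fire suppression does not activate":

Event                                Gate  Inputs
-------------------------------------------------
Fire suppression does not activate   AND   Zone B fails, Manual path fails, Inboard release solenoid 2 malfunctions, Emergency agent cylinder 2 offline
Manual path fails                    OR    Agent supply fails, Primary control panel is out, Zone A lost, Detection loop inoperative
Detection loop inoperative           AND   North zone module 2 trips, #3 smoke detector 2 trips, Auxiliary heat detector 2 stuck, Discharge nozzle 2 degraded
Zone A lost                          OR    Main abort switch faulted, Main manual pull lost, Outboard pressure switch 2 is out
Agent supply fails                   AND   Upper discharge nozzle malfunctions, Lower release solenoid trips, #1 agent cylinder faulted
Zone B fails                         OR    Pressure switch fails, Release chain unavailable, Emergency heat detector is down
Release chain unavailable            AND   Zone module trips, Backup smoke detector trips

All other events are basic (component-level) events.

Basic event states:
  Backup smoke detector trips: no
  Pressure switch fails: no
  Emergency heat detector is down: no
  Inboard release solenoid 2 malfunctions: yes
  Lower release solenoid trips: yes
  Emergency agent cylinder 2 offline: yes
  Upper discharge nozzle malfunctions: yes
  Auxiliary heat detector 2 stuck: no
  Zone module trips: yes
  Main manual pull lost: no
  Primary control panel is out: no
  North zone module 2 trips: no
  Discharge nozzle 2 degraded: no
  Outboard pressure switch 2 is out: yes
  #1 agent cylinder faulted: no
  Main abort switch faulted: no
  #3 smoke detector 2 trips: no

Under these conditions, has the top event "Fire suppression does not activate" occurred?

No

Release chain unavailable [AND]: Zone module trips=occurs, Backup smoke detector trips=not → not all inputs occur → does not occur.
Zone B fails [OR]: Pressure switch fails=not, Release chain unavailable=not, Emergency heat detector is down=not → no input occurs → does not occur.
Agent supply fails [AND]: Upper discharge nozzle malfunctions=occurs, Lower release solenoid trips=occurs, #1 agent cylinder faulted=not → not all inputs occur → does not occur.
Zone A lost [OR]: Main abort switch faulted=not, Main manual pull lost=not, Outboard pressure switch 2 is out=occurs → at least one input occurs → occurs.
Detection loop inoperative [AND]: North zone module 2 trips=not, #3 smoke detector 2 trips=not, Auxiliary heat detector 2 stuck=not, Discharge nozzle 2 degraded=not → not all inputs occur → does not occur.
Manual path fails [OR]: Agent supply fails=not, Primary control panel is out=not, Zone A lost=occurs, Detection loop inoperative=not → at least one input occurs → occurs.
Fire suppression does not activate [AND]: Zone B fails=not, Manual path fails=occurs, Inboard release solenoid 2 malfunctions=occurs, Emergency agent cylinder 2 offline=occurs → not all inputs occur → does not occur.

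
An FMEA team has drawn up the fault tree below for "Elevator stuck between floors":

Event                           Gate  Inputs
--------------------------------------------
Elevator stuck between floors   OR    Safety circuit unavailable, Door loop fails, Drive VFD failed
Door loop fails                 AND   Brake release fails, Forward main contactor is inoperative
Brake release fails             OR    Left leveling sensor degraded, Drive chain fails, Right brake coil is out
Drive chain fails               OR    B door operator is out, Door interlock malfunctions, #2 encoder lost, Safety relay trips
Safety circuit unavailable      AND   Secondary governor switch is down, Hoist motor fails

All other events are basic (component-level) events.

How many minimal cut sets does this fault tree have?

8

Safety circuit unavailable [AND]: one cut set from each child combined → 1 × 1 = 1 cut set(s).
Drive chain fails [OR]: union of children's cut sets → 4 cut set(s).
Brake release fails [OR]: union of children's cut sets → 6 cut set(s).
Door loop fails [AND]: one cut set from each child combined → 6 × 1 = 6 cut set(s).
Elevator stuck between floors [OR]: union of children's cut sets → 8 cut set(s).
Minimal cut sets: {Hoist motor fails, Secondary governor switch is down}; {Forward main contactor is inoperative, Left leveling sensor degraded}; {B door operator is out, Forward main contactor is inoperative}; {Door interlock malfunctions, Forward main contactor is inoperative}; {#2 encoder lost, Forward main contactor is inoperative}; {Forward main contactor is inoperative, Safety relay trips}; {Forward main contactor is inoperative, Right brake coil is out}; {Drive VFD failed}.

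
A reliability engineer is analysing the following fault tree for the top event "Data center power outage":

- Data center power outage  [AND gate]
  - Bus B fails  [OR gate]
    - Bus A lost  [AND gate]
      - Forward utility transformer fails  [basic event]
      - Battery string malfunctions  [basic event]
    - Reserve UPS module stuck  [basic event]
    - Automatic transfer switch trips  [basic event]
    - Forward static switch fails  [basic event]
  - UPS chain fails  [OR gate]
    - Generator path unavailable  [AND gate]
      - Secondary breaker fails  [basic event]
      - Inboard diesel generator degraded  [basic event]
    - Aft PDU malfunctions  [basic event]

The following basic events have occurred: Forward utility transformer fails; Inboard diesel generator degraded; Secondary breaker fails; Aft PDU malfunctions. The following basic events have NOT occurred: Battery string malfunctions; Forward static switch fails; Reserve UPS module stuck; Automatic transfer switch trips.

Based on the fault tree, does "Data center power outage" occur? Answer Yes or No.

Bus A lost [AND]: Forward utility transformer fails=occurs, Battery string malfunctions=not → not all inputs occur → does not occur.
Bus B fails [OR]: Bus A lost=not, Reserve UPS module stuck=not, Automatic transfer switch trips=not, Forward static switch fails=not → no input occurs → does not occur.
Generator path unavailable [AND]: Secondary breaker fails=occurs, Inboard diesel generator degraded=occurs → all inputs occur → occurs.
UPS chain fails [OR]: Generator path unavailable=occurs, Aft PDU malfunctions=occurs → at least one input occurs → occurs.
Data center power outage [AND]: Bus B fails=not, UPS chain fails=occurs → not all inputs occur → does not occur.

No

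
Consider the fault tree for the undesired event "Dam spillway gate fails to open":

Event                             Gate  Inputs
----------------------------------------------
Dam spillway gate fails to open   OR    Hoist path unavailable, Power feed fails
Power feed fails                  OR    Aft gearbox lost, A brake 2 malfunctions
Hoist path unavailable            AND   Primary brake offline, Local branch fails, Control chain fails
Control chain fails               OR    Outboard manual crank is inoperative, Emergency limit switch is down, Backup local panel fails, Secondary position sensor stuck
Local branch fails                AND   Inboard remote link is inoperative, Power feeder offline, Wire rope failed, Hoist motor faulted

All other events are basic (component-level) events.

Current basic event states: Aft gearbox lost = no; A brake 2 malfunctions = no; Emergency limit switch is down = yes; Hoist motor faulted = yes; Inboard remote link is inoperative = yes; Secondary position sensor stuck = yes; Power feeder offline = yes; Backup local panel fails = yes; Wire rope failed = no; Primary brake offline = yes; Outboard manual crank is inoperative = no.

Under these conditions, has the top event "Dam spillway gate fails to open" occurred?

No

Local branch fails [AND]: Inboard remote link is inoperative=occurs, Power feeder offline=occurs, Wire rope failed=not, Hoist motor faulted=occurs → not all inputs occur → does not occur.
Control chain fails [OR]: Outboard manual crank is inoperative=not, Emergency limit switch is down=occurs, Backup local panel fails=occurs, Secondary position sensor stuck=occurs → at least one input occurs → occurs.
Hoist path unavailable [AND]: Primary brake offline=occurs, Local branch fails=not, Control chain fails=occurs → not all inputs occur → does not occur.
Power feed fails [OR]: Aft gearbox lost=not, A brake 2 malfunctions=not → no input occurs → does not occur.
Dam spillway gate fails to open [OR]: Hoist path unavailable=not, Power feed fails=not → no input occurs → does not occur.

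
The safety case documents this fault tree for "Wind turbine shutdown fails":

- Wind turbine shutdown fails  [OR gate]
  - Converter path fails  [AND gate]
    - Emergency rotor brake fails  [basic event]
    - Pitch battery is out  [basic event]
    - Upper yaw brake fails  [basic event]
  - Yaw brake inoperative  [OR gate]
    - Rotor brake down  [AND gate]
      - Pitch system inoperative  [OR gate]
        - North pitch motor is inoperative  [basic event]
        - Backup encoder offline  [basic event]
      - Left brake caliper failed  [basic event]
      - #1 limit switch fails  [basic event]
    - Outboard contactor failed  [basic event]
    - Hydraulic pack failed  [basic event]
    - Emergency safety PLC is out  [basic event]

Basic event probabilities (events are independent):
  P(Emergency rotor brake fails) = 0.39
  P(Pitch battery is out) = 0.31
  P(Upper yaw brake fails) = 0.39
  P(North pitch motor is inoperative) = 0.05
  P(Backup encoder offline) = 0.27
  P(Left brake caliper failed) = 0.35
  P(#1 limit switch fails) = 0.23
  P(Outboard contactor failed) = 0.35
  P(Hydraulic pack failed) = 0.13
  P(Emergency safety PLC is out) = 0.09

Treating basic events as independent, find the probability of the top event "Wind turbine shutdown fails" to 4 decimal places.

P(Converter path fails) [AND] = 0.39 × 0.31 × 0.39 = 0.047151
P(Pitch system inoperative) [OR] = 1 − (1−0.05) × (1−0.27) = 0.306500
P(Rotor brake down) [AND] = 0.306500 × 0.35 × 0.23 = 0.024673
P(Yaw brake inoperative) [OR] = 1 − (1−0.024673) × (1−0.35) × (1−0.13) × (1−0.09) = 0.498092
P(Wind turbine shutdown fails) [OR] = 1 − (1−0.047151) × (1−0.498092) = 0.521757
Rounded to 4 decimal places: P(Wind turbine shutdown fails) ≈ 0.5218.

0.5218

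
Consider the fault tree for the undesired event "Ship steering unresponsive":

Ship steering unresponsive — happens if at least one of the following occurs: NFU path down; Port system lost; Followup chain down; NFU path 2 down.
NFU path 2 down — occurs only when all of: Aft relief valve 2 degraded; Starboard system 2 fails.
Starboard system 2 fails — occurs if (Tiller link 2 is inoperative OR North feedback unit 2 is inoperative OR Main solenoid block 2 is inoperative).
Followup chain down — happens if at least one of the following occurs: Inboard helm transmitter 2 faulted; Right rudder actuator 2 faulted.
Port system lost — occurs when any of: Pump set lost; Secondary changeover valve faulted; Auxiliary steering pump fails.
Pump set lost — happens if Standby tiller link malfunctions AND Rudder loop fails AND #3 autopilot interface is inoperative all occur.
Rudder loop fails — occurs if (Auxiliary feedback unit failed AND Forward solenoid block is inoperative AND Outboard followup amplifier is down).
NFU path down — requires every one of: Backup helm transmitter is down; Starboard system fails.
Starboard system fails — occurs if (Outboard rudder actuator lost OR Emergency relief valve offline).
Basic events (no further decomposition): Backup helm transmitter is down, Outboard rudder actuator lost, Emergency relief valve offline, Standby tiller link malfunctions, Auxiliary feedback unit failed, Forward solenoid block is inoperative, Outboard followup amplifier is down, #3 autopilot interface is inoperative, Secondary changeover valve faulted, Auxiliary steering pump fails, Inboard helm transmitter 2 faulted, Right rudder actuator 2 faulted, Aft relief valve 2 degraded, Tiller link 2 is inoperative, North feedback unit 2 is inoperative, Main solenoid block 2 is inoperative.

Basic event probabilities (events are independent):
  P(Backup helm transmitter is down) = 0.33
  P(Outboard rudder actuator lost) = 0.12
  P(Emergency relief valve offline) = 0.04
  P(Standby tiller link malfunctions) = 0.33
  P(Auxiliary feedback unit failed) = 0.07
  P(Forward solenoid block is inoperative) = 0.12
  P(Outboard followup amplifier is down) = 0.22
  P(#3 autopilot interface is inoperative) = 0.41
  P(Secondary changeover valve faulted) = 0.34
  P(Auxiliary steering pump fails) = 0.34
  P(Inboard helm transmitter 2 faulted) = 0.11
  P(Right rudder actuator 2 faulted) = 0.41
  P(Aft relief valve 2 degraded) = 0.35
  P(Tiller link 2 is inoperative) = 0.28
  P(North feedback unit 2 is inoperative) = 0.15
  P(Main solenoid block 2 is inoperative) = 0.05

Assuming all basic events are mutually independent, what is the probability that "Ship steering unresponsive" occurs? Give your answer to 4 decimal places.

P(Starboard system fails) [OR] = 1 − (1−0.12) × (1−0.04) = 0.155200
P(NFU path down) [AND] = 0.33 × 0.155200 = 0.051216
P(Rudder loop fails) [AND] = 0.07 × 0.12 × 0.22 = 0.001848
P(Pump set lost) [AND] = 0.33 × 0.001848 × 0.41 = 0.000250
P(Port system lost) [OR] = 1 − (1−0.000250) × (1−0.34) × (1−0.34) = 0.564509
P(Followup chain down) [OR] = 1 − (1−0.11) × (1−0.41) = 0.474900
P(Starboard system 2 fails) [OR] = 1 − (1−0.28) × (1−0.15) × (1−0.05) = 0.418600
P(NFU path 2 down) [AND] = 0.35 × 0.418600 = 0.146510
P(Ship steering unresponsive) [OR] = 1 − (1−0.051216) × (1−0.564509) × (1−0.474900) × (1−0.146510) = 0.814823
Rounded to 4 decimal places: P(Ship steering unresponsive) ≈ 0.8148.

0.8148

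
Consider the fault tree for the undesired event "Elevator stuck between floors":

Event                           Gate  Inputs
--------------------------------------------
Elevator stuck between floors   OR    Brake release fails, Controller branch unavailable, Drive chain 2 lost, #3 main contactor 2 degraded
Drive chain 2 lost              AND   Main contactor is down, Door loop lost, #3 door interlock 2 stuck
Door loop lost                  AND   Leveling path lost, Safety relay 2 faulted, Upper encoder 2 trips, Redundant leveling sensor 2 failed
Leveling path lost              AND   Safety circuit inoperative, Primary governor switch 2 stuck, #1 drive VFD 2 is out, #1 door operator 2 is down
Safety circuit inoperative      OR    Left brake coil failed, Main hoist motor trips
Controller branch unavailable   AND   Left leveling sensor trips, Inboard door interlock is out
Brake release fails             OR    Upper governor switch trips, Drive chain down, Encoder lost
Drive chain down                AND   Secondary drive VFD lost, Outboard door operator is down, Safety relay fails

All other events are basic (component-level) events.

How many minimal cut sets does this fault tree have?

Drive chain down [AND]: one cut set from each child combined → 1 × 1 × 1 = 1 cut set(s).
Brake release fails [OR]: union of children's cut sets → 3 cut set(s).
Controller branch unavailable [AND]: one cut set from each child combined → 1 × 1 = 1 cut set(s).
Safety circuit inoperative [OR]: union of children's cut sets → 2 cut set(s).
Leveling path lost [AND]: one cut set from each child combined → 2 × 1 × 1 × 1 = 2 cut set(s).
Door loop lost [AND]: one cut set from each child combined → 2 × 1 × 1 × 1 = 2 cut set(s).
Drive chain 2 lost [AND]: one cut set from each child combined → 1 × 2 × 1 = 2 cut set(s).
Elevator stuck between floors [OR]: union of children's cut sets → 7 cut set(s).
Minimal cut sets: {Upper governor switch trips}; {Outboard door operator is down, Safety relay fails, Secondary drive VFD lost}; {Encoder lost}; {Inboard door interlock is out, Left leveling sensor trips}; {#1 door operator 2 is down, #1 drive VFD 2 is out, #3 door interlock 2 stuck, Left brake coil failed, Main contactor is down, Primary governor switch 2 stuck, Redundant leveling sensor 2 failed, Safety relay 2 faulted, Upper encoder 2 trips}; {#1 door operator 2 is down, #1 drive VFD 2 is out, #3 door interlock 2 stuck, Main contactor is down, Main hoist motor trips, Primary governor switch 2 stuck, Redundant leveling sensor 2 failed, Safety relay 2 faulted, Upper encoder 2 trips}; {#3 main contactor 2 degraded}.

7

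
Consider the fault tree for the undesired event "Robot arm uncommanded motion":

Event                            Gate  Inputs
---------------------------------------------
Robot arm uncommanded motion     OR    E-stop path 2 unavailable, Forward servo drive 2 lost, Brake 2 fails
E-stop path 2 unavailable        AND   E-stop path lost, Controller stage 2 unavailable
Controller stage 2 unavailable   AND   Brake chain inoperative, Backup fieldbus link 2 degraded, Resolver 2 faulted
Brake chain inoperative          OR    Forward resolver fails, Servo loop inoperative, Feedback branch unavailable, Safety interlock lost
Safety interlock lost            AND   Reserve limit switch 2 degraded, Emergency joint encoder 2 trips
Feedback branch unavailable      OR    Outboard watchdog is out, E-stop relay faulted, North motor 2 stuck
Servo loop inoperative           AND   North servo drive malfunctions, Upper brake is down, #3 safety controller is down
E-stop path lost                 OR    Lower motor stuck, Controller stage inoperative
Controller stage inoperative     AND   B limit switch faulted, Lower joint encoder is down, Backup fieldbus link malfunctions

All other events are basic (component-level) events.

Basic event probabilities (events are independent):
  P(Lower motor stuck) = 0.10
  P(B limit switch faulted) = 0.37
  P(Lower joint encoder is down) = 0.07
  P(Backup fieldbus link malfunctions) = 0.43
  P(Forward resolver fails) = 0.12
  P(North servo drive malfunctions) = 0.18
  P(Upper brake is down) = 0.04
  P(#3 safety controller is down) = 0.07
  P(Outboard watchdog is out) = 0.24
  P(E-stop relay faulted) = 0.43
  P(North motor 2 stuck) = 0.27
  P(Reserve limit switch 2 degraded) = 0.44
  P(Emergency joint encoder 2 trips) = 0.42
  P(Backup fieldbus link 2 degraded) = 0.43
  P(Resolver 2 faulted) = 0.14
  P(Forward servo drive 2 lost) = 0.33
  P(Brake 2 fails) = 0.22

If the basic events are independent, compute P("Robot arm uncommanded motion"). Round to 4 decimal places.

P(Controller stage inoperative) [AND] = 0.37 × 0.07 × 0.43 = 0.011137
P(E-stop path lost) [OR] = 1 − (1−0.10) × (1−0.011137) = 0.110023
P(Servo loop inoperative) [AND] = 0.18 × 0.04 × 0.07 = 0.000504
P(Feedback branch unavailable) [OR] = 1 − (1−0.24) × (1−0.43) × (1−0.27) = 0.683764
P(Safety interlock lost) [AND] = 0.44 × 0.42 = 0.184800
P(Brake chain inoperative) [OR] = 1 − (1−0.12) × (1−0.000504) × (1−0.683764) × (1−0.184800) = 0.773254
P(Controller stage 2 unavailable) [AND] = 0.773254 × 0.43 × 0.14 = 0.046550
P(E-stop path 2 unavailable) [AND] = 0.110023 × 0.046550 = 0.005122
P(Robot arm uncommanded motion) [OR] = 1 − (1−0.005122) × (1−0.33) × (1−0.22) = 0.480077
Rounded to 4 decimal places: P(Robot arm uncommanded motion) ≈ 0.4801.

0.4801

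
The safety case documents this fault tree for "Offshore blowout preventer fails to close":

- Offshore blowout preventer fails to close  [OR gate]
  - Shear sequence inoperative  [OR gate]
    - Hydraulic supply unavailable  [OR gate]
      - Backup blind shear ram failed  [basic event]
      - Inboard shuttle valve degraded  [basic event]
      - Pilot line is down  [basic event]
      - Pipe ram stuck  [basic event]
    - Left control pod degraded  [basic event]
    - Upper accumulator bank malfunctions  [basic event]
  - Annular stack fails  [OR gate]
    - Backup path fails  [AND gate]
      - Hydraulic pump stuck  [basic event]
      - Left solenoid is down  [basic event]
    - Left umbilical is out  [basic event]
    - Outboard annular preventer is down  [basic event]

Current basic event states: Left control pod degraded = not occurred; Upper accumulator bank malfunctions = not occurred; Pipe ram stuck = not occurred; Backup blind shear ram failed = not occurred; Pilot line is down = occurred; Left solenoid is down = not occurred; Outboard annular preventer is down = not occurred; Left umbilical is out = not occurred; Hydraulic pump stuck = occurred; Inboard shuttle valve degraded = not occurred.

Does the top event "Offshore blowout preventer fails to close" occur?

Hydraulic supply unavailable [OR]: Backup blind shear ram failed=not, Inboard shuttle valve degraded=not, Pilot line is down=occurs, Pipe ram stuck=not → at least one input occurs → occurs.
Shear sequence inoperative [OR]: Hydraulic supply unavailable=occurs, Left control pod degraded=not, Upper accumulator bank malfunctions=not → at least one input occurs → occurs.
Backup path fails [AND]: Hydraulic pump stuck=occurs, Left solenoid is down=not → not all inputs occur → does not occur.
Annular stack fails [OR]: Backup path fails=not, Left umbilical is out=not, Outboard annular preventer is down=not → no input occurs → does not occur.
Offshore blowout preventer fails to close [OR]: Shear sequence inoperative=occurs, Annular stack fails=not → at least one input occurs → occurs.

Yes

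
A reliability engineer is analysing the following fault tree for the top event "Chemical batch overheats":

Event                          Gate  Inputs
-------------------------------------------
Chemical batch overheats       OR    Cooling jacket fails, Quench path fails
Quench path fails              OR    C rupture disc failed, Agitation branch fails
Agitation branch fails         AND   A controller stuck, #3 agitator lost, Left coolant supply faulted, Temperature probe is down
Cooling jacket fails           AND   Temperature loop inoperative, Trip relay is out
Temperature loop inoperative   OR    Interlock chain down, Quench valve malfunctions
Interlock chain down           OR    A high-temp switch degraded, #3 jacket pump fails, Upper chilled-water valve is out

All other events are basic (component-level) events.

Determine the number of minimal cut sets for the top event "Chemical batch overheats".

6

Interlock chain down [OR]: union of children's cut sets → 3 cut set(s).
Temperature loop inoperative [OR]: union of children's cut sets → 4 cut set(s).
Cooling jacket fails [AND]: one cut set from each child combined → 4 × 1 = 4 cut set(s).
Agitation branch fails [AND]: one cut set from each child combined → 1 × 1 × 1 × 1 = 1 cut set(s).
Quench path fails [OR]: union of children's cut sets → 2 cut set(s).
Chemical batch overheats [OR]: union of children's cut sets → 6 cut set(s).
Minimal cut sets: {A high-temp switch degraded, Trip relay is out}; {#3 jacket pump fails, Trip relay is out}; {Trip relay is out, Upper chilled-water valve is out}; {Quench valve malfunctions, Trip relay is out}; {C rupture disc failed}; {#3 agitator lost, A controller stuck, Left coolant supply faulted, Temperature probe is down}.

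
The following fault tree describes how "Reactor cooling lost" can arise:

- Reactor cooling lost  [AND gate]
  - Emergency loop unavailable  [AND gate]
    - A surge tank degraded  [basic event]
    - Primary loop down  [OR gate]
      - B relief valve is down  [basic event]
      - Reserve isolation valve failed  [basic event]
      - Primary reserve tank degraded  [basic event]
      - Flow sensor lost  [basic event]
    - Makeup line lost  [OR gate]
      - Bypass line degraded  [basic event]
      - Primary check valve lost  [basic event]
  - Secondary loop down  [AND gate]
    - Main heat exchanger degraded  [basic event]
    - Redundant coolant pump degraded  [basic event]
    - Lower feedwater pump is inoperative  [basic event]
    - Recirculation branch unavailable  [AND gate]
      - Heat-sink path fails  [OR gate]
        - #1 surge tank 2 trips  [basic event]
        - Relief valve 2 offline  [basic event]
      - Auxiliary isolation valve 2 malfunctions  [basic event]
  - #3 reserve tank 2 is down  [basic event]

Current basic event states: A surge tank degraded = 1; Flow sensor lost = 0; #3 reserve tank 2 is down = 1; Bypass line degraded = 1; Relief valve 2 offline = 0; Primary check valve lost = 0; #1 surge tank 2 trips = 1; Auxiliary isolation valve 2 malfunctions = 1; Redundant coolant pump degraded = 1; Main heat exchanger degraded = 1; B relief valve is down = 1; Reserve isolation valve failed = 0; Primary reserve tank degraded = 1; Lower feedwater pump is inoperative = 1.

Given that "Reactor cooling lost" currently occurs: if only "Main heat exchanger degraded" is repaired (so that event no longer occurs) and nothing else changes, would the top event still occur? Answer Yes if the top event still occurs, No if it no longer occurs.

No

Counterfactual: set "Main heat exchanger degraded" to not occurred.
Primary loop down [OR]: B relief valve is down=occurs, Reserve isolation valve failed=not, Primary reserve tank degraded=occurs, Flow sensor lost=not → at least one input occurs → occurs.
Makeup line lost [OR]: Bypass line degraded=occurs, Primary check valve lost=not → at least one input occurs → occurs.
Emergency loop unavailable [AND]: A surge tank degraded=occurs, Primary loop down=occurs, Makeup line lost=occurs → all inputs occur → occurs.
Heat-sink path fails [OR]: #1 surge tank 2 trips=occurs, Relief valve 2 offline=not → at least one input occurs → occurs.
Recirculation branch unavailable [AND]: Heat-sink path fails=occurs, Auxiliary isolation valve 2 malfunctions=occurs → all inputs occur → occurs.
Secondary loop down [AND]: Main heat exchanger degraded=not, Redundant coolant pump degraded=occurs, Lower feedwater pump is inoperative=occurs, Recirculation branch unavailable=occurs → not all inputs occur → does not occur.
Reactor cooling lost [AND]: Emergency loop unavailable=occurs, Secondary loop down=not, #3 reserve tank 2 is down=occurs → not all inputs occur → does not occur.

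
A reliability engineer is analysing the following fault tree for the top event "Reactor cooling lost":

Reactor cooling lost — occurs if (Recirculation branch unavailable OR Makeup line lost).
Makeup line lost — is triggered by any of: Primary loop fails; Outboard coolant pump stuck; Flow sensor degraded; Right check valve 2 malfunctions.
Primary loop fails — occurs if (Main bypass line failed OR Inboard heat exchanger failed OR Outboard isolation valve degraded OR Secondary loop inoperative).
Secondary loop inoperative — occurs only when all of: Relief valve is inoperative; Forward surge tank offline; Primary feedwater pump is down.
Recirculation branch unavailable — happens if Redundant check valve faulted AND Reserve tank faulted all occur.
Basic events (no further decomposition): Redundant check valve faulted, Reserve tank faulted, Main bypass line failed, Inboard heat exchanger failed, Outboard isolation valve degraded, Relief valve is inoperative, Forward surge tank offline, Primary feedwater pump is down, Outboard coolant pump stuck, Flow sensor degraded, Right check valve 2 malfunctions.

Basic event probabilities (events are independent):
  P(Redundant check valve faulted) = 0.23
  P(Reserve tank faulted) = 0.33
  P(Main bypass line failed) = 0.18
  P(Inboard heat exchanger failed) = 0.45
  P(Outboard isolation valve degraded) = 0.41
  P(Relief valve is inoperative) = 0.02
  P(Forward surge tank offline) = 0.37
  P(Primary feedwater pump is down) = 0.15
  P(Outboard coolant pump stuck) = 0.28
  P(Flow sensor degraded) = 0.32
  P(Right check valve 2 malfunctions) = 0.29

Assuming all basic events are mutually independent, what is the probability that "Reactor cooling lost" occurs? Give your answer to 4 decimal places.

0.9146

P(Recirculation branch unavailable) [AND] = 0.23 × 0.33 = 0.075900
P(Secondary loop inoperative) [AND] = 0.02 × 0.37 × 0.15 = 0.001110
P(Primary loop fails) [OR] = 1 − (1−0.18) × (1−0.45) × (1−0.41) × (1−0.001110) = 0.734205
P(Makeup line lost) [OR] = 1 − (1−0.734205) × (1−0.28) × (1−0.32) × (1−0.29) = 0.907605
P(Reactor cooling lost) [OR] = 1 − (1−0.075900) × (1−0.907605) = 0.914618
Rounded to 4 decimal places: P(Reactor cooling lost) ≈ 0.9146.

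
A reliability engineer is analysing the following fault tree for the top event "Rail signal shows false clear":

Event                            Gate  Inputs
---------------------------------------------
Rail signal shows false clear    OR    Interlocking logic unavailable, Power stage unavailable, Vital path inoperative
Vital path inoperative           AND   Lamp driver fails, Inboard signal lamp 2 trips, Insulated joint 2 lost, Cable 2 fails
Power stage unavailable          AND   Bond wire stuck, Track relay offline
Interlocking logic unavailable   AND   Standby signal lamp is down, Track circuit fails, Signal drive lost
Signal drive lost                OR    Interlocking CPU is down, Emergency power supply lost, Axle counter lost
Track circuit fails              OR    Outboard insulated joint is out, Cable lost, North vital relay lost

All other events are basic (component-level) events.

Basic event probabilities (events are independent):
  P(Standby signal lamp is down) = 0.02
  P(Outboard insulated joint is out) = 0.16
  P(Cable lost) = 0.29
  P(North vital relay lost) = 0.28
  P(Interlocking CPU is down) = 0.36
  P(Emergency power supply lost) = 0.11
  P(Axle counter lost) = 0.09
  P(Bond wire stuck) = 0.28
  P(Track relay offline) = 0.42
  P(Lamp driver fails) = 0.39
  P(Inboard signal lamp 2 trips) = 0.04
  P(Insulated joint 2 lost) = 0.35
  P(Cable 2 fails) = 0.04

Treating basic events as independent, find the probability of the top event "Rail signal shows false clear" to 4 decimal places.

0.1226

P(Track circuit fails) [OR] = 1 − (1−0.16) × (1−0.29) × (1−0.28) = 0.570592
P(Signal drive lost) [OR] = 1 − (1−0.36) × (1−0.11) × (1−0.09) = 0.481664
P(Interlocking logic unavailable) [AND] = 0.02 × 0.570592 × 0.481664 = 0.005497
P(Power stage unavailable) [AND] = 0.28 × 0.42 = 0.117600
P(Vital path inoperative) [AND] = 0.39 × 0.04 × 0.35 × 0.04 = 0.000218
P(Rail signal shows false clear) [OR] = 1 − (1−0.005497) × (1−0.117600) × (1−0.000218) = 0.122642
Rounded to 4 decimal places: P(Rail signal shows false clear) ≈ 0.1226.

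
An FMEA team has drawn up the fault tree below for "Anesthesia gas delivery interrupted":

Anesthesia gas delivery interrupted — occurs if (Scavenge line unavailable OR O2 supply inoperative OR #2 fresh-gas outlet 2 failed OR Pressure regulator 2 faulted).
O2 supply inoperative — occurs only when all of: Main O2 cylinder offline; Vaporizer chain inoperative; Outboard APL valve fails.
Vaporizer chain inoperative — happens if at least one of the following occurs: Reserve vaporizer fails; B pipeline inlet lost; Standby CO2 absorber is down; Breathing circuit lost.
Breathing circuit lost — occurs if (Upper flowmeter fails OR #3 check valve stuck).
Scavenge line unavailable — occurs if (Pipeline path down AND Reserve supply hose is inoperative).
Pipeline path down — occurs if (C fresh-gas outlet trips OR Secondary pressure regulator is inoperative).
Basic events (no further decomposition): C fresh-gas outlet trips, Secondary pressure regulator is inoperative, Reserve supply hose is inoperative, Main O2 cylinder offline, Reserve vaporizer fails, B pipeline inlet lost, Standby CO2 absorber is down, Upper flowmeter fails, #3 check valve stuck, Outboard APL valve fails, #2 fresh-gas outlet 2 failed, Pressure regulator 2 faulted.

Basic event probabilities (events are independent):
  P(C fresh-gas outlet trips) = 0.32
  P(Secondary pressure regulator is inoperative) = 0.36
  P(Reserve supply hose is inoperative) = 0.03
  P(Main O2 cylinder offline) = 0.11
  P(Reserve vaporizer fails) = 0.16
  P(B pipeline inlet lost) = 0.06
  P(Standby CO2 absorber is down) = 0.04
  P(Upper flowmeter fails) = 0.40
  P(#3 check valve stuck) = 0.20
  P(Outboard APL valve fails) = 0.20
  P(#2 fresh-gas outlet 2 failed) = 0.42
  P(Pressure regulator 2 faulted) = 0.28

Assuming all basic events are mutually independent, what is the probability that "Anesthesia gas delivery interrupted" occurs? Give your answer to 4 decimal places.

0.5952

P(Pipeline path down) [OR] = 1 − (1−0.32) × (1−0.36) = 0.564800
P(Scavenge line unavailable) [AND] = 0.564800 × 0.03 = 0.016944
P(Breathing circuit lost) [OR] = 1 − (1−0.40) × (1−0.20) = 0.520000
P(Vaporizer chain inoperative) [OR] = 1 − (1−0.16) × (1−0.06) × (1−0.04) × (1−0.520000) = 0.636152
P(O2 supply inoperative) [AND] = 0.11 × 0.636152 × 0.20 = 0.013995
P(Anesthesia gas delivery interrupted) [OR] = 1 − (1−0.016944) × (1−0.013995) × (1−0.42) × (1−0.28) = 0.595221
Rounded to 4 decimal places: P(Anesthesia gas delivery interrupted) ≈ 0.5952.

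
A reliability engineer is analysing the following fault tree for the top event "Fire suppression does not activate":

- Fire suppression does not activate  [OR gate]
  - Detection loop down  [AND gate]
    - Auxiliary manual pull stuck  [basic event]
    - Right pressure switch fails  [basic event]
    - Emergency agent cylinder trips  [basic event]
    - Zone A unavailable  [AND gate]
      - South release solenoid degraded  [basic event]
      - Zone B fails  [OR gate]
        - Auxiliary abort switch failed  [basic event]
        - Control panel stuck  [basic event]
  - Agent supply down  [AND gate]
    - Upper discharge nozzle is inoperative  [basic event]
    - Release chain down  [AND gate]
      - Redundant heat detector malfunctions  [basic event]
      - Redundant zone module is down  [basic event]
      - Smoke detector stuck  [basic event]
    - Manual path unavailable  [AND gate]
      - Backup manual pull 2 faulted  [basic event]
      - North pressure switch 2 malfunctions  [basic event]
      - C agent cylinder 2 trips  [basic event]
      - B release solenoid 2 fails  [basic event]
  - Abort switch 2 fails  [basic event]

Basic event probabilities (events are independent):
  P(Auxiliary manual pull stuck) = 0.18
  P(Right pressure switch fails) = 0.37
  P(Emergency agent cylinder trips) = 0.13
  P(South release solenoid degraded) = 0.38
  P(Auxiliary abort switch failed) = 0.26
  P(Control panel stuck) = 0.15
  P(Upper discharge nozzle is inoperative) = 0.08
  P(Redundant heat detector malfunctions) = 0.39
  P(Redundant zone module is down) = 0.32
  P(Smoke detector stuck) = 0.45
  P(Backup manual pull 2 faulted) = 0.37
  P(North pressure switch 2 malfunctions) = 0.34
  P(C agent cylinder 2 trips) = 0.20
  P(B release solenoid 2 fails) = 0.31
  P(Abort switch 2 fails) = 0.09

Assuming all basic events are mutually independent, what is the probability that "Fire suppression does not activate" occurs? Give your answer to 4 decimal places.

0.0911

P(Zone B fails) [OR] = 1 − (1−0.26) × (1−0.15) = 0.371000
P(Zone A unavailable) [AND] = 0.38 × 0.371000 = 0.140980
P(Detection loop down) [AND] = 0.18 × 0.37 × 0.13 × 0.140980 = 0.001221
P(Release chain down) [AND] = 0.39 × 0.32 × 0.45 = 0.056160
P(Manual path unavailable) [AND] = 0.37 × 0.34 × 0.20 × 0.31 = 0.007800
P(Agent supply down) [AND] = 0.08 × 0.056160 × 0.007800 = 0.000035
P(Fire suppression does not activate) [OR] = 1 − (1−0.001221) × (1−0.000035) × (1−0.09) = 0.091143
Rounded to 4 decimal places: P(Fire suppression does not activate) ≈ 0.0911.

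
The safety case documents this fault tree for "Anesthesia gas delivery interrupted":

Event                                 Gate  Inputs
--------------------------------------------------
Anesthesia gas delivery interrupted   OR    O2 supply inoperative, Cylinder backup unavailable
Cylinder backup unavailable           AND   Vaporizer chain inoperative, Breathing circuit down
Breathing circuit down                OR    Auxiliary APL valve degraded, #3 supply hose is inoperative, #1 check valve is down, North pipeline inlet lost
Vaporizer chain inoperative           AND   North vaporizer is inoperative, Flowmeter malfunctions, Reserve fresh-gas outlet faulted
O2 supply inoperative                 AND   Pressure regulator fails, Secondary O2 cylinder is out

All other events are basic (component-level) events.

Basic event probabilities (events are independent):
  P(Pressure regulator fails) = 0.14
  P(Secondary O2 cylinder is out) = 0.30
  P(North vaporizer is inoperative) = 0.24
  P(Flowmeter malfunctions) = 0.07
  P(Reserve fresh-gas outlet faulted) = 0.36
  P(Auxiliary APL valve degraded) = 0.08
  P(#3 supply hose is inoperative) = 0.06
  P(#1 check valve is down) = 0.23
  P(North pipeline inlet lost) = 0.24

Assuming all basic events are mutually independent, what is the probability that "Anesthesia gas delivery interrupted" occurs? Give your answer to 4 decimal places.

P(O2 supply inoperative) [AND] = 0.14 × 0.30 = 0.042000
P(Vaporizer chain inoperative) [AND] = 0.24 × 0.07 × 0.36 = 0.006048
P(Breathing circuit down) [OR] = 1 − (1−0.08) × (1−0.06) × (1−0.23) × (1−0.24) = 0.493919
P(Cylinder backup unavailable) [AND] = 0.006048 × 0.493919 = 0.002987
P(Anesthesia gas delivery interrupted) [OR] = 1 − (1−0.042000) × (1−0.002987) = 0.044862
Rounded to 4 decimal places: P(Anesthesia gas delivery interrupted) ≈ 0.0449.

0.0449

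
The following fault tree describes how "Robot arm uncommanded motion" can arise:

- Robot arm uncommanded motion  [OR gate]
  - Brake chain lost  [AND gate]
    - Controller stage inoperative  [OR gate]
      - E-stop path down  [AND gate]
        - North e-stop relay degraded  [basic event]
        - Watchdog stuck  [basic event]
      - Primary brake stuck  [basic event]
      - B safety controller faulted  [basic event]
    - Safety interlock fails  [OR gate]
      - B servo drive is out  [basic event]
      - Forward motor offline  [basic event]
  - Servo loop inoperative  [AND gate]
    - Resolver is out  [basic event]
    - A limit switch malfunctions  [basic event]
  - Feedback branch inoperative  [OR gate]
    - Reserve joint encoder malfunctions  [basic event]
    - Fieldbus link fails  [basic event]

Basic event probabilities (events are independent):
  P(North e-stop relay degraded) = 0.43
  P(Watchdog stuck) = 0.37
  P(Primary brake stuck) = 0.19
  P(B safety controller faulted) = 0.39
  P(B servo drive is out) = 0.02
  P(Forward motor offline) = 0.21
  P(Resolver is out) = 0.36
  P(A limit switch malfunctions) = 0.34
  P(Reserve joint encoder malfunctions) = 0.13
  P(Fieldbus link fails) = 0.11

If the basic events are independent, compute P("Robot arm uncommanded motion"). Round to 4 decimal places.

P(E-stop path down) [AND] = 0.43 × 0.37 = 0.159100
P(Controller stage inoperative) [OR] = 1 − (1−0.159100) × (1−0.19) × (1−0.39) = 0.584511
P(Safety interlock fails) [OR] = 1 − (1−0.02) × (1−0.21) = 0.225800
P(Brake chain lost) [AND] = 0.584511 × 0.225800 = 0.131983
P(Servo loop inoperative) [AND] = 0.36 × 0.34 = 0.122400
P(Feedback branch inoperative) [OR] = 1 − (1−0.13) × (1−0.11) = 0.225700
P(Robot arm uncommanded motion) [OR] = 1 − (1−0.131983) × (1−0.122400) × (1−0.225700) = 0.410160
Rounded to 4 decimal places: P(Robot arm uncommanded motion) ≈ 0.4102.

0.4102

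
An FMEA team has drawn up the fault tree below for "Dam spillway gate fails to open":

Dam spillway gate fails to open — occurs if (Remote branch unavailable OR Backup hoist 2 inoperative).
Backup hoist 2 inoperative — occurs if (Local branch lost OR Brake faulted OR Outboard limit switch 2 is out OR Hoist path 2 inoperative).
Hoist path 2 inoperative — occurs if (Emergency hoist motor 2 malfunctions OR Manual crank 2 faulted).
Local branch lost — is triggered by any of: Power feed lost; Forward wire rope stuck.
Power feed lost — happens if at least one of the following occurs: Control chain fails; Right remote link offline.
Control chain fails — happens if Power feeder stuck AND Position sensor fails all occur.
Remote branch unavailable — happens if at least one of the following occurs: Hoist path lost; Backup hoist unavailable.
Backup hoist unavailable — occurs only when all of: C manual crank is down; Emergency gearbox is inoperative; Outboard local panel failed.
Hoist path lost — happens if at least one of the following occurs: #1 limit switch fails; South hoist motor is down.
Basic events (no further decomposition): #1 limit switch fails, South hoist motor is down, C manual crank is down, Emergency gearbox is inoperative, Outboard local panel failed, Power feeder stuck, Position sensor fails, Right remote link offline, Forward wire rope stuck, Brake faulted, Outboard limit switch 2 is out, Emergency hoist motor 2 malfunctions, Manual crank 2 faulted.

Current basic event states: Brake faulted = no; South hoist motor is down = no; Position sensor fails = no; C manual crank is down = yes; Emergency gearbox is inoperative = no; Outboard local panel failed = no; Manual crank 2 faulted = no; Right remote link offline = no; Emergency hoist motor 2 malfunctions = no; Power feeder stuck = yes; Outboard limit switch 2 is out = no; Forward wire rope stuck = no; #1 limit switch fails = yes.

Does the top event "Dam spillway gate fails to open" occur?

Yes

Hoist path lost [OR]: #1 limit switch fails=occurs, South hoist motor is down=not → at least one input occurs → occurs.
Backup hoist unavailable [AND]: C manual crank is down=occurs, Emergency gearbox is inoperative=not, Outboard local panel failed=not → not all inputs occur → does not occur.
Remote branch unavailable [OR]: Hoist path lost=occurs, Backup hoist unavailable=not → at least one input occurs → occurs.
Control chain fails [AND]: Power feeder stuck=occurs, Position sensor fails=not → not all inputs occur → does not occur.
Power feed lost [OR]: Control chain fails=not, Right remote link offline=not → no input occurs → does not occur.
Local branch lost [OR]: Power feed lost=not, Forward wire rope stuck=not → no input occurs → does not occur.
Hoist path 2 inoperative [OR]: Emergency hoist motor 2 malfunctions=not, Manual crank 2 faulted=not → no input occurs → does not occur.
Backup hoist 2 inoperative [OR]: Local branch lost=not, Brake faulted=not, Outboard limit switch 2 is out=not, Hoist path 2 inoperative=not → no input occurs → does not occur.
Dam spillway gate fails to open [OR]: Remote branch unavailable=occurs, Backup hoist 2 inoperative=not → at least one input occurs → occurs.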